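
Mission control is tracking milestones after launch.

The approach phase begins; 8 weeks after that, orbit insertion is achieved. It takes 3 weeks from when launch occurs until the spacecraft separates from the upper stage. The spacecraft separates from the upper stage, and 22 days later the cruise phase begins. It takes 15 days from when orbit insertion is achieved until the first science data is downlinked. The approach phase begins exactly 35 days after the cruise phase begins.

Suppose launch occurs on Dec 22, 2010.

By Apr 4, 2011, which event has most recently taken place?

Launch occurs: Dec 22, 2010.
The spacecraft separates from the upper stage: Dec 22, 2010 + 3 weeks = Jan 12, 2011.
The cruise phase begins: Jan 12, 2011 + 22 days = Feb 3, 2011.
The approach phase begins: Feb 3, 2011 + 35 days = Mar 10, 2011.
Orbit insertion is achieved: Mar 10, 2011 + 8 weeks = May 5, 2011.
The first science data is downlinked: May 5, 2011 + 15 days = May 20, 2011.
Apr 4, 2011 falls between when the approach phase begins (Mar 10, 2011) and when orbit insertion is achieved (May 5, 2011).

The approach phase begins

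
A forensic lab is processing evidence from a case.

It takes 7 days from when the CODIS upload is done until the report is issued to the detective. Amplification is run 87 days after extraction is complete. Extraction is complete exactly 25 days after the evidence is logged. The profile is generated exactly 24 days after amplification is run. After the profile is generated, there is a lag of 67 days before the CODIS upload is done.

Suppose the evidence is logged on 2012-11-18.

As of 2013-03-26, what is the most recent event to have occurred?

The evidence is logged: Nov 18, 2012.
Extraction is complete: Nov 18, 2012 + 25 days = Dec 13, 2012.
Amplification is run: Dec 13, 2012 + 87 days = Mar 10, 2013.
The profile is generated: Mar 10, 2013 + 24 days = Apr 3, 2013.
The CODIS upload is done: Apr 3, 2013 + 67 days = Jun 9, 2013.
The report is issued to the detective: Jun 9, 2013 + 7 days = Jun 16, 2013.
Mar 26, 2013 falls between when amplification is run (Mar 10, 2013) and when the profile is generated (Apr 3, 2013).

Amplification is run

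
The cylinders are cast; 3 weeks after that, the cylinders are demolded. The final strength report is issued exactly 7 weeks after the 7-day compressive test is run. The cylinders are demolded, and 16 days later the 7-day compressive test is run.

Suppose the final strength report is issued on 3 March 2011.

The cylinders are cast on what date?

7 December 2010

The final strength report is issued: Mar 3, 2011.
The 7-day compressive test is run: Mar 3, 2011 − 7 weeks = Jan 13, 2011.
The cylinders are demolded: Jan 13, 2011 − 16 days = Dec 28, 2010.
The cylinders are cast: Dec 28, 2010 − 3 weeks = Dec 7, 2010.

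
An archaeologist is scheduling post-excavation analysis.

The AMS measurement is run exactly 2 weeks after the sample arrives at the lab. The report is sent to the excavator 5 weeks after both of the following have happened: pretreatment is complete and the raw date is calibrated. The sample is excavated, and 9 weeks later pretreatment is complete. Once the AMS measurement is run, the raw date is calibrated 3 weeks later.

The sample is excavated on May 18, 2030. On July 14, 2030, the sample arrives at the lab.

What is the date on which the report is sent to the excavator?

September 22, 2030

The sample is excavated: May 18, 2030.
Pretreatment is complete: May 18, 2030 + 9 weeks = Jul 20, 2030.
The sample arrives at the lab: Jul 14, 2030.
The AMS measurement is run: Jul 14, 2030 + 2 weeks = Jul 28, 2030.
The raw date is calibrated: Jul 28, 2030 + 3 weeks = Aug 18, 2030.
Both prerequisites met — pretreatment is complete (Jul 20, 2030), the raw date is calibrated (Aug 18, 2030); the later is Aug 18, 2030.
The report is sent to the excavator: Aug 18, 2030 + 5 weeks = Sep 22, 2030.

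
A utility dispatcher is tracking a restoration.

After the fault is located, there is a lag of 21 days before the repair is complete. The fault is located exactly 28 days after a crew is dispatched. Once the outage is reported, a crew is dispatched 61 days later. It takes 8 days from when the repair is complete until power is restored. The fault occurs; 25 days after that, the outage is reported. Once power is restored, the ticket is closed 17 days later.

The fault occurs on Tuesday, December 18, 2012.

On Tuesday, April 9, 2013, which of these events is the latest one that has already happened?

The fault occurs: Dec 18, 2012.
The outage is reported: Dec 18, 2012 + 25 days = Jan 12, 2013.
A crew is dispatched: Jan 12, 2013 + 61 days = Mar 14, 2013.
The fault is located: Mar 14, 2013 + 28 days = Apr 11, 2013.
The repair is complete: Apr 11, 2013 + 21 days = May 2, 2013.
Power is restored: May 2, 2013 + 8 days = May 10, 2013.
The ticket is closed: May 10, 2013 + 17 days = May 27, 2013.
Apr 9, 2013 falls between when a crew is dispatched (Mar 14, 2013) and when the fault is located (Apr 11, 2013).

A crew is dispatched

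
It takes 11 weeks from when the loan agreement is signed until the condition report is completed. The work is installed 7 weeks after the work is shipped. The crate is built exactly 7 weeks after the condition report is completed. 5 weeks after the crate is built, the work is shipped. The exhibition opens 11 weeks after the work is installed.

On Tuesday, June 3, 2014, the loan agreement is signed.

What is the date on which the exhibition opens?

Tuesday, March 17, 2015

The loan agreement is signed: Jun 3, 2014.
The condition report is completed: Jun 3, 2014 + 11 weeks = Aug 19, 2014.
The crate is built: Aug 19, 2014 + 7 weeks = Oct 7, 2014.
The work is shipped: Oct 7, 2014 + 5 weeks = Nov 11, 2014.
The work is installed: Nov 11, 2014 + 7 weeks = Dec 30, 2014.
The exhibition opens: Dec 30, 2014 + 11 weeks = Mar 17, 2015.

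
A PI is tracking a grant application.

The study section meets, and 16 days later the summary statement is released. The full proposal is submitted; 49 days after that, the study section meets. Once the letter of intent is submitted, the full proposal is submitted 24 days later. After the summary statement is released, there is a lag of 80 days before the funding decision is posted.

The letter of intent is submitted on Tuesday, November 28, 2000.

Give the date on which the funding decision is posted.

Wednesday, May 16, 2001

The letter of intent is submitted: Nov 28, 2000.
The full proposal is submitted: Nov 28, 2000 + 24 days = Dec 22, 2000.
The study section meets: Dec 22, 2000 + 49 days = Feb 9, 2001.
The summary statement is released: Feb 9, 2001 + 16 days = Feb 25, 2001.
The funding decision is posted: Feb 25, 2001 + 80 days = May 16, 2001.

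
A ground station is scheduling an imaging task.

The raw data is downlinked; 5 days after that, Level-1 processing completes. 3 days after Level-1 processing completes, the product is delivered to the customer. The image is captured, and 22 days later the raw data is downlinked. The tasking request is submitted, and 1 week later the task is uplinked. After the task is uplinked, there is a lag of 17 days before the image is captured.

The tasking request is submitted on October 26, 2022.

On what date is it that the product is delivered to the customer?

The tasking request is submitted: Oct 26, 2022.
The task is uplinked: Oct 26, 2022 + 1 week = Nov 2, 2022.
The image is captured: Nov 2, 2022 + 17 days = Nov 19, 2022.
The raw data is downlinked: Nov 19, 2022 + 22 days = Dec 11, 2022.
Level-1 processing completes: Dec 11, 2022 + 5 days = Dec 16, 2022.
The product is delivered to the customer: Dec 16, 2022 + 3 days = Dec 19, 2022.

December 19, 2022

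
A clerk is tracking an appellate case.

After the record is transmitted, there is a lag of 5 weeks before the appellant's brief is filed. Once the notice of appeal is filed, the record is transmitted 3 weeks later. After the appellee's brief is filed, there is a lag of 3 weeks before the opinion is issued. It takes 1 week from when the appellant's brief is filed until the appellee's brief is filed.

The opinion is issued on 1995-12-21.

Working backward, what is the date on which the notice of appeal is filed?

The opinion is issued: Dec 21, 1995.
The appellee's brief is filed: Dec 21, 1995 − 3 weeks = Nov 30, 1995.
The appellant's brief is filed: Nov 30, 1995 − 1 week = Nov 23, 1995.
The record is transmitted: Nov 23, 1995 − 5 weeks = Oct 19, 1995.
The notice of appeal is filed: Oct 19, 1995 − 3 weeks = Sep 28, 1995.

1995-09-28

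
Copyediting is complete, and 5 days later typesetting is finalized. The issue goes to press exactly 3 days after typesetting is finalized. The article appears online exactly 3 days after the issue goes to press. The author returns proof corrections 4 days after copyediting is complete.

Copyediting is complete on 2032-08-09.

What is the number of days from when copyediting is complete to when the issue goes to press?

Causal path: copyediting is complete → typesetting is finalized → the issue goes to press.
Total delay along the path: 5 + 3 = 8 days.

8 days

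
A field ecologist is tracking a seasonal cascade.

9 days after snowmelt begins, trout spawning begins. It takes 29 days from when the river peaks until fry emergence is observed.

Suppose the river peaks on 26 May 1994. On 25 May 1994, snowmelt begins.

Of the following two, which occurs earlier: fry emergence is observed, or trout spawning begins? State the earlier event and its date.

The river peaks: May 26, 1994.
Fry emergence is observed: May 26, 1994 + 29 days = Jun 24, 1994.
Snowmelt begins: May 25, 1994.
Trout spawning begins: May 25, 1994 + 9 days = Jun 3, 1994.
Comparing: fry emergence is observed on Jun 24, 1994 vs trout spawning begins on Jun 3, 1994. Earlier: trout spawning begins.

Trout spawning begins — 3 June 1994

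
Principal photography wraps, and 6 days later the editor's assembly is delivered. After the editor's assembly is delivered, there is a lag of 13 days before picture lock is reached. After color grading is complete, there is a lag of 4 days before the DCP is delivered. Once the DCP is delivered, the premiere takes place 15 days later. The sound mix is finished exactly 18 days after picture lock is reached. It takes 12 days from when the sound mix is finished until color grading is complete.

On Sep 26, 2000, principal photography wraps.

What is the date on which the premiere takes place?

Dec 3, 2000

Principal photography wraps: Sep 26, 2000.
The editor's assembly is delivered: Sep 26, 2000 + 6 days = Oct 2, 2000.
Picture lock is reached: Oct 2, 2000 + 13 days = Oct 15, 2000.
The sound mix is finished: Oct 15, 2000 + 18 days = Nov 2, 2000.
Color grading is complete: Nov 2, 2000 + 12 days = Nov 14, 2000.
The DCP is delivered: Nov 14, 2000 + 4 days = Nov 18, 2000.
The premiere takes place: Nov 18, 2000 + 15 days = Dec 3, 2000.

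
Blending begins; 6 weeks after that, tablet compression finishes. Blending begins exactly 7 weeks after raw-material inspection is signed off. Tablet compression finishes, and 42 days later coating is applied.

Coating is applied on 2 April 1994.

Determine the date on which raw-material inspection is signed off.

Coating is applied: Apr 2, 1994.
Tablet compression finishes: Apr 2, 1994 − 42 days = Feb 19, 1994.
Blending begins: Feb 19, 1994 − 6 weeks = Jan 8, 1994.
Raw-material inspection is signed off: Jan 8, 1994 − 7 weeks = Nov 20, 1993.

20 November 1993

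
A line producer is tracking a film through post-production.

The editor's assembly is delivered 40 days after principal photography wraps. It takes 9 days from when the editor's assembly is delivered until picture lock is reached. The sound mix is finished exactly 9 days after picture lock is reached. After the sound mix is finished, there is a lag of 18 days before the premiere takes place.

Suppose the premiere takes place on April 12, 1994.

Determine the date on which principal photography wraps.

The premiere takes place: Apr 12, 1994.
The sound mix is finished: Apr 12, 1994 − 18 days = Mar 25, 1994.
Picture lock is reached: Mar 25, 1994 − 9 days = Mar 16, 1994.
The editor's assembly is delivered: Mar 16, 1994 − 9 days = Mar 7, 1994.
Principal photography wraps: Mar 7, 1994 − 40 days = Jan 26, 1994.

January 26, 1994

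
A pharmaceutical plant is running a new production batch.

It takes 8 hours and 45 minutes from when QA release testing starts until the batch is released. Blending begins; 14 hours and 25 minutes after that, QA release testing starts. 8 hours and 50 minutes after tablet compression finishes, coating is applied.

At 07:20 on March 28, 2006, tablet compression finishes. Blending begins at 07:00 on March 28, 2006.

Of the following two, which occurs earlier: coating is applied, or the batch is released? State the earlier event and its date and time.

Tablet compression finishes: 07:20 Mar 28, 2006.
Coating is applied: 07:20 Mar 28, 2006 + 8h50m = 16:10 Mar 28, 2006.
Blending begins: 07:00 Mar 28, 2006.
QA release testing starts: 07:00 Mar 28, 2006 + 14h25m = 21:25 Mar 28, 2006.
The batch is released: 21:25 Mar 28, 2006 + 8h45m = 06:10 Mar 29, 2006.
Comparing: coating is applied at 16:10 Mar 28, 2006 vs the batch is released at 06:10 Mar 29, 2006. Earlier: coating is applied.

Coating is applied — 16:10 on March 28, 2006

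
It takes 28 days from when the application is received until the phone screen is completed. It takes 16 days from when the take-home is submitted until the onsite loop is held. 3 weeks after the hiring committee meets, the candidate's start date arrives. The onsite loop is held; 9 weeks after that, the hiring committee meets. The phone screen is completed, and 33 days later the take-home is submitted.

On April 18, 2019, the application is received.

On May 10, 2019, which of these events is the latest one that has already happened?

The application is received: Apr 18, 2019.
The phone screen is completed: Apr 18, 2019 + 28 days = May 16, 2019.
The take-home is submitted: May 16, 2019 + 33 days = Jun 18, 2019.
The onsite loop is held: Jun 18, 2019 + 16 days = Jul 4, 2019.
The hiring committee meets: Jul 4, 2019 + 9 weeks = Sep 5, 2019.
The candidate's start date arrives: Sep 5, 2019 + 3 weeks = Sep 26, 2019.
May 10, 2019 falls between when the application is received (Apr 18, 2019) and when the phone screen is completed (May 16, 2019).

The application is received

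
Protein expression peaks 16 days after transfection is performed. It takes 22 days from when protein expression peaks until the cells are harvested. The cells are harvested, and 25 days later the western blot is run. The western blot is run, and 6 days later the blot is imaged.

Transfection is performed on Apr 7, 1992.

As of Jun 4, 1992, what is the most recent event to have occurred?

Transfection is performed: Apr 7, 1992.
Protein expression peaks: Apr 7, 1992 + 16 days = Apr 23, 1992.
The cells are harvested: Apr 23, 1992 + 22 days = May 15, 1992.
The western blot is run: May 15, 1992 + 25 days = Jun 9, 1992.
The blot is imaged: Jun 9, 1992 + 6 days = Jun 15, 1992.
Jun 4, 1992 falls between when the cells are harvested (May 15, 1992) and when the western blot is run (Jun 9, 1992).

The cells are harvested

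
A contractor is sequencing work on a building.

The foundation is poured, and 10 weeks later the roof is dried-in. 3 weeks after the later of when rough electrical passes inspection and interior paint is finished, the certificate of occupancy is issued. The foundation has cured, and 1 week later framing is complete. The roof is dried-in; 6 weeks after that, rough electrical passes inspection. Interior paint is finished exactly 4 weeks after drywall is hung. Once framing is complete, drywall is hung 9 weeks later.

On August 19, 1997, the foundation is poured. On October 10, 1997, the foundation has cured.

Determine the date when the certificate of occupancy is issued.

The foundation is poured: Aug 19, 1997.
The roof is dried-in: Aug 19, 1997 + 10 weeks = Oct 28, 1997.
Rough electrical passes inspection: Oct 28, 1997 + 6 weeks = Dec 9, 1997.
The foundation has cured: Oct 10, 1997.
Framing is complete: Oct 10, 1997 + 1 week = Oct 17, 1997.
Drywall is hung: Oct 17, 1997 + 9 weeks = Dec 19, 1997.
Interior paint is finished: Dec 19, 1997 + 4 weeks = Jan 16, 1998.
Both prerequisites met — rough electrical passes inspection (Dec 9, 1997), interior paint is finished (Jan 16, 1998); the later is Jan 16, 1998.
The certificate of occupancy is issued: Jan 16, 1998 + 3 weeks = Feb 6, 1998.

February 6, 1998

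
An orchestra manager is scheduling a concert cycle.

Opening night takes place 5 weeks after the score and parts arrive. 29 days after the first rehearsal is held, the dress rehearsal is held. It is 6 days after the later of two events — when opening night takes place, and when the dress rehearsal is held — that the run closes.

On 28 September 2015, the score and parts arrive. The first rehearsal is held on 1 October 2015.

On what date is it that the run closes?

8 November 2015

The score and parts arrive: Sep 28, 2015.
Opening night takes place: Sep 28, 2015 + 5 weeks = Nov 2, 2015.
The first rehearsal is held: Oct 1, 2015.
The dress rehearsal is held: Oct 1, 2015 + 29 days = Oct 30, 2015.
Both prerequisites met — opening night takes place (Nov 2, 2015), the dress rehearsal is held (Oct 30, 2015); the later is Nov 2, 2015.
The run closes: Nov 2, 2015 + 6 days = Nov 8, 2015.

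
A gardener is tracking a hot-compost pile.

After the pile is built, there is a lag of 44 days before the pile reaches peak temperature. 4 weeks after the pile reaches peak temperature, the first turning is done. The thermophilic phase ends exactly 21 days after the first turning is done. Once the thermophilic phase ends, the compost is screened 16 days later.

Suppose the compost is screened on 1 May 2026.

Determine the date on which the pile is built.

The compost is screened: May 1, 2026.
The thermophilic phase ends: May 1, 2026 − 16 days = Apr 15, 2026.
The first turning is done: Apr 15, 2026 − 21 days = Mar 25, 2026.
The pile reaches peak temperature: Mar 25, 2026 − 4 weeks = Feb 25, 2026.
The pile is built: Feb 25, 2026 − 44 days = Jan 12, 2026.

12 January 2026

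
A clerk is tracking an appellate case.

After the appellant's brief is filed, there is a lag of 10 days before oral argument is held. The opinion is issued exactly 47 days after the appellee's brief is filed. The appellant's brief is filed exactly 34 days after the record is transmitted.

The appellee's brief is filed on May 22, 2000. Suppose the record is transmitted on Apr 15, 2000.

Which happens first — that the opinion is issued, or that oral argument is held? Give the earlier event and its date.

The appellee's brief is filed: May 22, 2000.
The opinion is issued: May 22, 2000 + 47 days = Jul 8, 2000.
The record is transmitted: Apr 15, 2000.
The appellant's brief is filed: Apr 15, 2000 + 34 days = May 19, 2000.
Oral argument is held: May 19, 2000 + 10 days = May 29, 2000.
Comparing: the opinion is issued on Jul 8, 2000 vs oral argument is held on May 29, 2000. Earlier: oral argument is held.

Oral argument is held — May 29, 2000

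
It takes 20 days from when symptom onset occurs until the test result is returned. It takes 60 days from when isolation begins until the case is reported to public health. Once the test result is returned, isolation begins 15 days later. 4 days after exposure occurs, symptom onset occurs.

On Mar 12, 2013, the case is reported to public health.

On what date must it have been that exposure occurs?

Dec 3, 2012

The case is reported to public health: Mar 12, 2013.
Isolation begins: Mar 12, 2013 − 60 days = Jan 11, 2013.
The test result is returned: Jan 11, 2013 − 15 days = Dec 27, 2012.
Symptom onset occurs: Dec 27, 2012 − 20 days = Dec 7, 2012.
Exposure occurs: Dec 7, 2012 − 4 days = Dec 3, 2012.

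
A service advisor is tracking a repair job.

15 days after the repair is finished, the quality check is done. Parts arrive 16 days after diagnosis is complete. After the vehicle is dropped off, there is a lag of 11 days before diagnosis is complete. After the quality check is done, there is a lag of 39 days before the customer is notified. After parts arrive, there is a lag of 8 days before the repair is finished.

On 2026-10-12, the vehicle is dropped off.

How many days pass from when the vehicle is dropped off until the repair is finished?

35 days

Causal path: the vehicle is dropped off → diagnosis is complete → parts arrive → the repair is finished.
Total delay along the path: 11 + 16 + 8 = 35 days.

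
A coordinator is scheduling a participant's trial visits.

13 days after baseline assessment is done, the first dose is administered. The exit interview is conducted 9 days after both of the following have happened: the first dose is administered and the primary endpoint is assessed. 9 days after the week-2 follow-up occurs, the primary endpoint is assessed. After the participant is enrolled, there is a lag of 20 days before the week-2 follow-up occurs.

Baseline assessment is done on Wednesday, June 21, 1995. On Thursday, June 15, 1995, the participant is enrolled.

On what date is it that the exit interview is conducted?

Sunday, July 23, 1995

Baseline assessment is done: Jun 21, 1995.
The first dose is administered: Jun 21, 1995 + 13 days = Jul 4, 1995.
The participant is enrolled: Jun 15, 1995.
The week-2 follow-up occurs: Jun 15, 1995 + 20 days = Jul 5, 1995.
The primary endpoint is assessed: Jul 5, 1995 + 9 days = Jul 14, 1995.
Both prerequisites met — the first dose is administered (Jul 4, 1995), the primary endpoint is assessed (Jul 14, 1995); the later is Jul 14, 1995.
The exit interview is conducted: Jul 14, 1995 + 9 days = Jul 23, 1995.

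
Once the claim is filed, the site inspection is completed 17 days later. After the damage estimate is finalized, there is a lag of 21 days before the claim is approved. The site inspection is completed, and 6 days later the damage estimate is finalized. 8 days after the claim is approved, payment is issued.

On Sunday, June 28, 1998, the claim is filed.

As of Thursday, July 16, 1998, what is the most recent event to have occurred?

The site inspection is completed

The claim is filed: Jun 28, 1998.
The site inspection is completed: Jun 28, 1998 + 17 days = Jul 15, 1998.
The damage estimate is finalized: Jul 15, 1998 + 6 days = Jul 21, 1998.
The claim is approved: Jul 21, 1998 + 21 days = Aug 11, 1998.
Payment is issued: Aug 11, 1998 + 8 days = Aug 19, 1998.
Jul 16, 1998 falls between when the site inspection is completed (Jul 15, 1998) and when the damage estimate is finalized (Jul 21, 1998).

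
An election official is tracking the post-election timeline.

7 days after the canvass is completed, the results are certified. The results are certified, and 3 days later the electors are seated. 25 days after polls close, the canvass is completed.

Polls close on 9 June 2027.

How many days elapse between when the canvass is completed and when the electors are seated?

10 days

Causal path: the canvass is completed → the results are certified → the electors are seated.
Total delay along the path: 7 + 3 = 10 days.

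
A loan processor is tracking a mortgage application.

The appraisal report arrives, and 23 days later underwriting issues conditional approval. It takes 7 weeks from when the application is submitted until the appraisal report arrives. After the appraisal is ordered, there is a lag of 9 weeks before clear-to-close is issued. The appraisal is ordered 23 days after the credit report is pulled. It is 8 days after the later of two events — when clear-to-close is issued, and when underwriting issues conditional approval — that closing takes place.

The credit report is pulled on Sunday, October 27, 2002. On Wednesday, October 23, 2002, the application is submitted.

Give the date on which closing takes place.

Wednesday, January 29, 2003

The credit report is pulled: Oct 27, 2002.
The appraisal is ordered: Oct 27, 2002 + 23 days = Nov 19, 2002.
Clear-to-close is issued: Nov 19, 2002 + 9 weeks = Jan 21, 2003.
The application is submitted: Oct 23, 2002.
The appraisal report arrives: Oct 23, 2002 + 7 weeks = Dec 11, 2002.
Underwriting issues conditional approval: Dec 11, 2002 + 23 days = Jan 3, 2003.
Both prerequisites met — clear-to-close is issued (Jan 21, 2003), underwriting issues conditional approval (Jan 3, 2003); the later is Jan 21, 2003.
Closing takes place: Jan 21, 2003 + 8 days = Jan 29, 2003.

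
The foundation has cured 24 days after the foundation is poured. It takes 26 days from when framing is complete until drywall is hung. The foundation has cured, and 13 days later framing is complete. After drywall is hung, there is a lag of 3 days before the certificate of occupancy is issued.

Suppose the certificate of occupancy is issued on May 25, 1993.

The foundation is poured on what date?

Mar 20, 1993

The certificate of occupancy is issued: May 25, 1993.
Drywall is hung: May 25, 1993 − 3 days = May 22, 1993.
Framing is complete: May 22, 1993 − 26 days = Apr 26, 1993.
The foundation has cured: Apr 26, 1993 − 13 days = Apr 13, 1993.
The foundation is poured: Apr 13, 1993 − 24 days = Mar 20, 1993.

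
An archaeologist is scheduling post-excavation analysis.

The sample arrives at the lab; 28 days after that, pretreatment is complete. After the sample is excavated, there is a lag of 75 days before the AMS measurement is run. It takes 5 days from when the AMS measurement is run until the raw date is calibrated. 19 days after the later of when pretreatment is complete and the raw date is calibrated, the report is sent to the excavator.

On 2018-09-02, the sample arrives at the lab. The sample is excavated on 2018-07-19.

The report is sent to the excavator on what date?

2018-10-26

The sample arrives at the lab: Sep 2, 2018.
Pretreatment is complete: Sep 2, 2018 + 28 days = Sep 30, 2018.
The sample is excavated: Jul 19, 2018.
The AMS measurement is run: Jul 19, 2018 + 75 days = Oct 2, 2018.
The raw date is calibrated: Oct 2, 2018 + 5 days = Oct 7, 2018.
Both prerequisites met — pretreatment is complete (Sep 30, 2018), the raw date is calibrated (Oct 7, 2018); the later is Oct 7, 2018.
The report is sent to the excavator: Oct 7, 2018 + 19 days = Oct 26, 2018.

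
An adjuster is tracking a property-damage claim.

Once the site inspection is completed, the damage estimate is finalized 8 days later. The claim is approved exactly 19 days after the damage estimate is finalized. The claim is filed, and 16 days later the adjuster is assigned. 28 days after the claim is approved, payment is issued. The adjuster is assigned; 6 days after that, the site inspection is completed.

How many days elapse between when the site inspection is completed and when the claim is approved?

Causal path: the site inspection is completed → the damage estimate is finalized → the claim is approved.
Total delay along the path: 8 + 19 = 27 days.

27 days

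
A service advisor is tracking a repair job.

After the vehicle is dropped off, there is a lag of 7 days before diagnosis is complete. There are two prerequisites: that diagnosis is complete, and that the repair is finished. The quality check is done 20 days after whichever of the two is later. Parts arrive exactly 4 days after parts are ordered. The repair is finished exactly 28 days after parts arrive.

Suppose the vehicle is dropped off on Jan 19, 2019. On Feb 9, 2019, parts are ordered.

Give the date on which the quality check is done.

The vehicle is dropped off: Jan 19, 2019.
Diagnosis is complete: Jan 19, 2019 + 7 days = Jan 26, 2019.
Parts are ordered: Feb 9, 2019.
Parts arrive: Feb 9, 2019 + 4 days = Feb 13, 2019.
The repair is finished: Feb 13, 2019 + 28 days = Mar 13, 2019.
Both prerequisites met — diagnosis is complete (Jan 26, 2019), the repair is finished (Mar 13, 2019); the later is Mar 13, 2019.
The quality check is done: Mar 13, 2019 + 20 days = Apr 2, 2019.

Apr 2, 2019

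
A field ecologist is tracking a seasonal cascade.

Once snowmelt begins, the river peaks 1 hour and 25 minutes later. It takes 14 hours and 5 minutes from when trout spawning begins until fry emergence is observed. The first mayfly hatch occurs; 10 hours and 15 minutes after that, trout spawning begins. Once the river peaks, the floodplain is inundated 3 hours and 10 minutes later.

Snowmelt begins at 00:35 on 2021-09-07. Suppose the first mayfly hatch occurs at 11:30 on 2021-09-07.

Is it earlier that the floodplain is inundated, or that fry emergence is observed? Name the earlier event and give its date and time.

The floodplain is inundated — 05:10 on 2021-09-07

Snowmelt begins: 00:35 Sep 7, 2021.
The river peaks: 00:35 Sep 7, 2021 + 1h25m = 02:00 Sep 7, 2021.
The floodplain is inundated: 02:00 Sep 7, 2021 + 3h10m = 05:10 Sep 7, 2021.
The first mayfly hatch occurs: 11:30 Sep 7, 2021.
Trout spawning begins: 11:30 Sep 7, 2021 + 10h15m = 21:45 Sep 7, 2021.
Fry emergence is observed: 21:45 Sep 7, 2021 + 14h05m = 11:50 Sep 8, 2021.
Comparing: the floodplain is inundated at 05:10 Sep 7, 2021 vs fry emergence is observed at 11:50 Sep 8, 2021. Earlier: the floodplain is inundated.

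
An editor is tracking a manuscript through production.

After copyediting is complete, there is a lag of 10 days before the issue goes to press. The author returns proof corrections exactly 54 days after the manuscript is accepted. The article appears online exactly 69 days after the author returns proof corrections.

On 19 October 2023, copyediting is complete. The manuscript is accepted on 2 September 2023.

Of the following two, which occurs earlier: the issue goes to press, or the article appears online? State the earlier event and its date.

Copyediting is complete: Oct 19, 2023.
The issue goes to press: Oct 19, 2023 + 10 days = Oct 29, 2023.
The manuscript is accepted: Sep 2, 2023.
The author returns proof corrections: Sep 2, 2023 + 54 days = Oct 26, 2023.
The article appears online: Oct 26, 2023 + 69 days = Jan 3, 2024.
Comparing: the issue goes to press on Oct 29, 2023 vs the article appears online on Jan 3, 2024. Earlier: the issue goes to press.

The issue goes to press — 29 October 2023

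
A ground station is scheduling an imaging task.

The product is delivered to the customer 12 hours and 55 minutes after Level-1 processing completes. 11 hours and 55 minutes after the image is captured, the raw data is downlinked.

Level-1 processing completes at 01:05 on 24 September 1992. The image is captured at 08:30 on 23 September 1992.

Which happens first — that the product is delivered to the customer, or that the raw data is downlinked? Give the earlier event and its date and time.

Level-1 processing completes: 01:05 Sep 24, 1992.
The product is delivered to the customer: 01:05 Sep 24, 1992 + 12h55m = 14:00 Sep 24, 1992.
The image is captured: 08:30 Sep 23, 1992.
The raw data is downlinked: 08:30 Sep 23, 1992 + 11h55m = 20:25 Sep 23, 1992.
Comparing: the product is delivered to the customer at 14:00 Sep 24, 1992 vs the raw data is downlinked at 20:25 Sep 23, 1992. Earlier: the raw data is downlinked.

The raw data is downlinked — 20:25 on 23 September 1992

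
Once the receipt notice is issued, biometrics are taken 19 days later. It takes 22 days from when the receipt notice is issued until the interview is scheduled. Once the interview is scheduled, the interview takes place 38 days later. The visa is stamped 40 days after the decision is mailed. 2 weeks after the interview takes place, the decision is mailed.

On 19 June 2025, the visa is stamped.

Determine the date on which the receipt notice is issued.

25 February 2025

The visa is stamped: Jun 19, 2025.
The decision is mailed: Jun 19, 2025 − 40 days = May 10, 2025.
The interview takes place: May 10, 2025 − 2 weeks = Apr 26, 2025.
The interview is scheduled: Apr 26, 2025 − 38 days = Mar 19, 2025.
The receipt notice is issued: Mar 19, 2025 − 22 days = Feb 25, 2025.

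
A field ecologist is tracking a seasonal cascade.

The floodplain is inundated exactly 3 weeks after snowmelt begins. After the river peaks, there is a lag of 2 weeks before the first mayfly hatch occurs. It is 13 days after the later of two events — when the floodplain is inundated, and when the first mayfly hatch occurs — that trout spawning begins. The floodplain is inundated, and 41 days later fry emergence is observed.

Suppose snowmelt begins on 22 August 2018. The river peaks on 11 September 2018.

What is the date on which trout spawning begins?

8 October 2018

Snowmelt begins: Aug 22, 2018.
The floodplain is inundated: Aug 22, 2018 + 3 weeks = Sep 12, 2018.
The river peaks: Sep 11, 2018.
The first mayfly hatch occurs: Sep 11, 2018 + 2 weeks = Sep 25, 2018.
Both prerequisites met — the floodplain is inundated (Sep 12, 2018), the first mayfly hatch occurs (Sep 25, 2018); the later is Sep 25, 2018.
Trout spawning begins: Sep 25, 2018 + 13 days = Oct 8, 2018.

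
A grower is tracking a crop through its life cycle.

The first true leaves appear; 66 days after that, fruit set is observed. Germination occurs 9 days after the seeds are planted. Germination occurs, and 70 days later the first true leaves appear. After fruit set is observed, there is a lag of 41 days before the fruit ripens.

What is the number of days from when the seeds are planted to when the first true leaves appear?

79 days

Causal path: the seeds are planted → germination occurs → the first true leaves appear.
Total delay along the path: 9 + 70 = 79 days.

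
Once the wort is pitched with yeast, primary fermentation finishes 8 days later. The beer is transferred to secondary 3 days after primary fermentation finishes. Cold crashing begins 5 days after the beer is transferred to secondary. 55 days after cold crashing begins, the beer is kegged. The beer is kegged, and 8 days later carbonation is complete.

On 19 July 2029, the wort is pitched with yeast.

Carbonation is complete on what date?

6 October 2029

The wort is pitched with yeast: Jul 19, 2029.
Primary fermentation finishes: Jul 19, 2029 + 8 days = Jul 27, 2029.
The beer is transferred to secondary: Jul 27, 2029 + 3 days = Jul 30, 2029.
Cold crashing begins: Jul 30, 2029 + 5 days = Aug 4, 2029.
The beer is kegged: Aug 4, 2029 + 55 days = Sep 28, 2029.
Carbonation is complete: Sep 28, 2029 + 8 days = Oct 6, 2029.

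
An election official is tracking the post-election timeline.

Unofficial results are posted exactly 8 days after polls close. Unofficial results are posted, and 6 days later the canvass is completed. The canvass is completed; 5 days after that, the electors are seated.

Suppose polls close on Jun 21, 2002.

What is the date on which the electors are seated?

Jul 10, 2002

Polls close: Jun 21, 2002.
Unofficial results are posted: Jun 21, 2002 + 8 days = Jun 29, 2002.
The canvass is completed: Jun 29, 2002 + 6 days = Jul 5, 2002.
The electors are seated: Jul 5, 2002 + 5 days = Jul 10, 2002.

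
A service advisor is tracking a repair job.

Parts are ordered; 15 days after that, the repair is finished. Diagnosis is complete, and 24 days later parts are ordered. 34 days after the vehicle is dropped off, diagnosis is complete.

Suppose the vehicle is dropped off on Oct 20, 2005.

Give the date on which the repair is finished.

Jan 1, 2006

The vehicle is dropped off: Oct 20, 2005.
Diagnosis is complete: Oct 20, 2005 + 34 days = Nov 23, 2005.
Parts are ordered: Nov 23, 2005 + 24 days = Dec 17, 2005.
The repair is finished: Dec 17, 2005 + 15 days = Jan 1, 2006.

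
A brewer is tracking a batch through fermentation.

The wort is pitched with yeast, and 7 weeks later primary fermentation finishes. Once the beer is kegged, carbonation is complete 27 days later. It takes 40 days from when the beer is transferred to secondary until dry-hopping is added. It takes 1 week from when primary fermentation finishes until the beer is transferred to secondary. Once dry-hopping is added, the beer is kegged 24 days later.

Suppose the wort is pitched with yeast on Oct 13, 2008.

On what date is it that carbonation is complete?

Mar 9, 2009

The wort is pitched with yeast: Oct 13, 2008.
Primary fermentation finishes: Oct 13, 2008 + 7 weeks = Dec 1, 2008.
The beer is transferred to secondary: Dec 1, 2008 + 1 week = Dec 8, 2008.
Dry-hopping is added: Dec 8, 2008 + 40 days = Jan 17, 2009.
The beer is kegged: Jan 17, 2009 + 24 days = Feb 10, 2009.
Carbonation is complete: Feb 10, 2009 + 27 days = Mar 9, 2009.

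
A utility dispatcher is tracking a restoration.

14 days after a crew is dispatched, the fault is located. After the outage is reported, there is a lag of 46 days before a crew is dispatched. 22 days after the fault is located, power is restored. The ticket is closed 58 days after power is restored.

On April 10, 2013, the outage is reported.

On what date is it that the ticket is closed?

The outage is reported: Apr 10, 2013.
A crew is dispatched: Apr 10, 2013 + 46 days = May 26, 2013.
The fault is located: May 26, 2013 + 14 days = Jun 9, 2013.
Power is restored: Jun 9, 2013 + 22 days = Jul 1, 2013.
The ticket is closed: Jul 1, 2013 + 58 days = Aug 28, 2013.

August 28, 2013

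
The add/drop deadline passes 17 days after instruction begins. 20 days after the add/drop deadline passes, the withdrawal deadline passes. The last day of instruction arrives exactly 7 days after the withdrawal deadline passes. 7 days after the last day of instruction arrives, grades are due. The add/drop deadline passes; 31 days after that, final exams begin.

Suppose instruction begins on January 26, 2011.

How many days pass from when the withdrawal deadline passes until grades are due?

14 days

Causal path: the withdrawal deadline passes → the last day of instruction arrives → grades are due.
Total delay along the path: 7 + 7 = 14 days.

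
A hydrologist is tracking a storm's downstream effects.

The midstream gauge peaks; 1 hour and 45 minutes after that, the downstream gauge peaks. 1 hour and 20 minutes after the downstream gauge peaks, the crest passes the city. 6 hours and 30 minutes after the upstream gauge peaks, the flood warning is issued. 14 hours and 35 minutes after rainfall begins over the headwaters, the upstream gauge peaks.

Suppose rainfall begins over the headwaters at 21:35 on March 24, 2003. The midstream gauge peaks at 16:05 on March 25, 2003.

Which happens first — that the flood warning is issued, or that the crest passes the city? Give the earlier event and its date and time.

Rainfall begins over the headwaters: 21:35 Mar 24, 2003.
The upstream gauge peaks: 21:35 Mar 24, 2003 + 14h35m = 12:10 Mar 25, 2003.
The flood warning is issued: 12:10 Mar 25, 2003 + 6h30m = 18:40 Mar 25, 2003.
The midstream gauge peaks: 16:05 Mar 25, 2003.
The downstream gauge peaks: 16:05 Mar 25, 2003 + 1h45m = 17:50 Mar 25, 2003.
The crest passes the city: 17:50 Mar 25, 2003 + 1h20m = 19:10 Mar 25, 2003.
Comparing: the flood warning is issued at 18:40 Mar 25, 2003 vs the crest passes the city at 19:10 Mar 25, 2003. Earlier: the flood warning is issued.

The flood warning is issued — 18:40 on March 25, 2003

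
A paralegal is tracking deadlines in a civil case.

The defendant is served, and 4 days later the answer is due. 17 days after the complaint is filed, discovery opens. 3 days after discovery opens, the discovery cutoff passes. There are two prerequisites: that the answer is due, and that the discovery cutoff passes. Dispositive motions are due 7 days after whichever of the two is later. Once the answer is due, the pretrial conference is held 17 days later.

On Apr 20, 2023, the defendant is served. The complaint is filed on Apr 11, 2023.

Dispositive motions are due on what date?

The defendant is served: Apr 20, 2023.
The answer is due: Apr 20, 2023 + 4 days = Apr 24, 2023.
The complaint is filed: Apr 11, 2023.
Discovery opens: Apr 11, 2023 + 17 days = Apr 28, 2023.
The discovery cutoff passes: Apr 28, 2023 + 3 days = May 1, 2023.
Both prerequisites met — the answer is due (Apr 24, 2023), the discovery cutoff passes (May 1, 2023); the later is May 1, 2023.
Dispositive motions are due: May 1, 2023 + 7 days = May 8, 2023.

May 8, 2023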